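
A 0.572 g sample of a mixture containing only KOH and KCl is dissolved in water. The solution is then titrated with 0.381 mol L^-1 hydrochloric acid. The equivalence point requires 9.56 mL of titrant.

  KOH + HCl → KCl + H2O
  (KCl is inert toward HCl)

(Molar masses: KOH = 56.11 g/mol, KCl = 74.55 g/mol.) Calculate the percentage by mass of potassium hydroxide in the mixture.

35.7 %

n(HCl) = 0.00956 × 0.381 = 3.64 × 10^-3 mol
Let x = n(KOH), y = n(KCl).
Titrant: 1x = 3.64 × 10^-3;  mass: 56.11x + 74.55y = 0.572
Solving, x = 3.64 × 10^-3 mol, y = 4.93 × 10^-3 mol
mass of KOH = 3.64 × 10^-3 × 56.11 = 0.204 g
% KOH = 0.204 / 0.572 × 100 = 35.7 %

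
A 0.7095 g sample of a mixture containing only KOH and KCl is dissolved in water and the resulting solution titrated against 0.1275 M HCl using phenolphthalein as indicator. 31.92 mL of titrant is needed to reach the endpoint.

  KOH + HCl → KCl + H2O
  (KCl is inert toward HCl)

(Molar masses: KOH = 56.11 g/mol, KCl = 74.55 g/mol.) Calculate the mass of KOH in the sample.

n(HCl) = 0.03192 × 0.1275 = 4.070 × 10^-3 mol
Let x = n(KOH), y = n(KCl).
Titrant: 1x = 4.070 × 10^-3;  mass: 56.11x + 74.55y = 0.7095
Solving, x = 4.070 × 10^-3 mol, y = 6.454 × 10^-3 mol
mass of KOH = 4.070 × 10^-3 × 56.11 = 0.2284 g

0.2284 g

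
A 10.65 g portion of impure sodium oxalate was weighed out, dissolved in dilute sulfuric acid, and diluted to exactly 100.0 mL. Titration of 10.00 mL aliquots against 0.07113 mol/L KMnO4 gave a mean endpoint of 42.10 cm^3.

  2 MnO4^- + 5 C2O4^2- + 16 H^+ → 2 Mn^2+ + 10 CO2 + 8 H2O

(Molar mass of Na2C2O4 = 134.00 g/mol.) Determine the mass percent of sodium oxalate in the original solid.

94.20 %

n(KMnO4) per titration = 0.04210 × 0.07113 = 2.995 × 10^-3 mol
From the 5:2 ratio, n(Na2C2O4) in each aliquot = 5/2 × 2.995 × 10^-3 = 7.486 × 10^-3 mol
n(Na2C2O4) in the whole flask = 7.486 × 10^-3 × 100.0/10.00 = 0.07486 mol
mass of Na2C2O4 = 0.07486 × 134.00 = 10.03 g
% Na2C2O4 = 10.03 / 10.65 × 100 = 94.20 %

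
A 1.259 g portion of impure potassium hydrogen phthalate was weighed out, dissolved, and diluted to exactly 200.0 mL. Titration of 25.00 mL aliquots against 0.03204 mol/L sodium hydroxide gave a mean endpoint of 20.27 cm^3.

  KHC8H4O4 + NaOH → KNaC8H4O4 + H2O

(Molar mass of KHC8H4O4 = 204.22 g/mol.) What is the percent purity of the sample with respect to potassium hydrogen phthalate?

84.28 %

n(NaOH) per titration = 0.02027 × 0.03204 = 6.495 × 10^-4 mol
n(KHC8H4O4) in each aliquot = 6.495 × 10^-4 mol (1:1 ratio)
n(KHC8H4O4) in the whole flask = 6.495 × 10^-4 × 200.0/25.00 = 5.196 × 10^-3 mol
mass of KHC8H4O4 = 5.196 × 10^-3 × 204.22 = 1.061 g
% KHC8H4O4 = 1.061 / 1.259 × 100 = 84.28 %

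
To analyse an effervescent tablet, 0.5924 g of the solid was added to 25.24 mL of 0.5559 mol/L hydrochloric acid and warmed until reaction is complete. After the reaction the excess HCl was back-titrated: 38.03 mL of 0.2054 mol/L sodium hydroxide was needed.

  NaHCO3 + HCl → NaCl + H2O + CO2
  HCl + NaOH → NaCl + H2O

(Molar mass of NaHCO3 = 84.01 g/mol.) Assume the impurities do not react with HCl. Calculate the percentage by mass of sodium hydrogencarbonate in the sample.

n(HCl) added = 0.02524 × 0.5559 = 0.01403 mol
n(NaOH) used in back-titration = 0.03803 × 0.2054 = 7.811 × 10^-3 mol
n(HCl) left over = 7.811 × 10^-3 mol (1:1 ratio)
n(HCl) consumed by analyte = 0.01403 − 7.811 × 10^-3 = 6.220 × 10^-3 mol
n(NaHCO3) = 6.220 × 10^-3 mol (1:1 ratio)
mass of NaHCO3 = 6.220 × 10^-3 × 84.01 = 0.5225 g
% NaHCO3 = 0.5225 / 0.5924 × 100 = 88.20 %

88.20 %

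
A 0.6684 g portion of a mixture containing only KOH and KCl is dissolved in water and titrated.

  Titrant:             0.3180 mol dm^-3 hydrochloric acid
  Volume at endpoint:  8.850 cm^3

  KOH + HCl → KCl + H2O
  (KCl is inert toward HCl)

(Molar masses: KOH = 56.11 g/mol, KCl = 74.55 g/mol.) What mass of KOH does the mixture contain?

n(HCl) = 0.008850 × 0.3180 = 2.814 × 10^-3 mol
Let x = n(KOH), y = n(KCl).
Titrant: 1x = 2.814 × 10^-3;  mass: 56.11x + 74.55y = 0.6684
Solving, x = 2.814 × 10^-3 mol, y = 6.848 × 10^-3 mol
mass of KOH = 2.814 × 10^-3 × 56.11 = 0.1579 g

0.1579 g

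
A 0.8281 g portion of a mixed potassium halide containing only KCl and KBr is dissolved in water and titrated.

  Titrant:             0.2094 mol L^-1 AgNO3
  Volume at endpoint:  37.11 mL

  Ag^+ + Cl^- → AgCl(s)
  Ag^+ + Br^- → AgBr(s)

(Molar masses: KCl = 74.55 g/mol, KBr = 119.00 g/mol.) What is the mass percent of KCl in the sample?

19.57 %

n(AgNO3) = 0.03711 × 0.2094 = 7.771 × 10^-3 mol
Let x = n(KCl), y = n(KBr).
Titrant: 1x + 1y = 7.771 × 10^-3;  mass: 74.55x + 119.00y = 0.8281
Solving, x = 2.174 × 10^-3 mol, y = 5.597 × 10^-3 mol
mass of KCl = 2.174 × 10^-3 × 74.55 = 0.1621 g
% KCl = 0.1621 / 0.8281 × 100 = 19.57 %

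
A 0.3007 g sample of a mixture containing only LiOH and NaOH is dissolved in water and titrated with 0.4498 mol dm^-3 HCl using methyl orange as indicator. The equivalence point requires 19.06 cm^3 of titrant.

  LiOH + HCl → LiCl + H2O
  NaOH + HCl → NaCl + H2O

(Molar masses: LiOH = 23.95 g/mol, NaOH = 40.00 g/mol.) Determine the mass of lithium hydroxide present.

n(HCl) = 0.01906 × 0.4498 = 8.573 × 10^-3 mol
Let x = n(LiOH), y = n(NaOH).
Titrant: 1x + 1y = 8.573 × 10^-3;  mass: 23.95x + 40.00y = 0.3007
Solving, x = 2.631 × 10^-3 mol, y = 5.942 × 10^-3 mol
mass of LiOH = 2.631 × 10^-3 × 23.95 = 0.06301 g

0.06301 g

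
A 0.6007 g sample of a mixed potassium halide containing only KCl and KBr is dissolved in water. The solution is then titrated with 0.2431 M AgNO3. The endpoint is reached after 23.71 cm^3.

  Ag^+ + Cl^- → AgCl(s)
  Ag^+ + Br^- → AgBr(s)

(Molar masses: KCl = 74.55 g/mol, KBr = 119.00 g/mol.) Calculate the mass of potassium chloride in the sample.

0.1429 g

n(AgNO3) = 0.02371 × 0.2431 = 5.764 × 10^-3 mol
Let x = n(KCl), y = n(KBr).
Titrant: 1x + 1y = 5.764 × 10^-3;  mass: 74.55x + 119.00y = 0.6007
Solving, x = 1.917 × 10^-3 mol, y = 3.847 × 10^-3 mol
mass of KCl = 1.917 × 10^-3 × 74.55 = 0.1429 g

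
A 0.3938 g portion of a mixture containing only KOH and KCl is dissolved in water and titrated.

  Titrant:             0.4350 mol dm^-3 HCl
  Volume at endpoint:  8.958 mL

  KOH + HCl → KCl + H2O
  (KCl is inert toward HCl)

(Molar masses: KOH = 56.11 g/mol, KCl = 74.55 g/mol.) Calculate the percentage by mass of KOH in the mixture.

n(HCl) = 0.008958 × 0.4350 = 3.897 × 10^-3 mol
Let x = n(KOH), y = n(KCl).
Titrant: 1x = 3.897 × 10^-3;  mass: 56.11x + 74.55y = 0.3938
Solving, x = 3.897 × 10^-3 mol, y = 2.349 × 10^-3 mol
mass of KOH = 3.897 × 10^-3 × 56.11 = 0.2186 g
% KOH = 0.2186 / 0.3938 × 100 = 55.52 %

55.52 %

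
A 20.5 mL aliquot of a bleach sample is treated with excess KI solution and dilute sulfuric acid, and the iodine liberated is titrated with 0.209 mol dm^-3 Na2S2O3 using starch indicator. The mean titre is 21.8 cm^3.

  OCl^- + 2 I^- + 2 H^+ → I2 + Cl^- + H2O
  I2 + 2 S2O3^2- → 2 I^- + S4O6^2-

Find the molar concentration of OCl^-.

n(S2O3^2-) = 0.0218 × 0.209 = 4.56 × 10^-3 mol
n(I2) = n(S2O3^2-)/2 = 2.28 × 10^-3 mol
n(OCl^-) in the aliquot = 2.28 × 10^-3 mol (1:1 ratio)
[OCl^-] = 2.28 × 10^-3 / 0.0205 = 0.111 mol/L

0.111 mol/L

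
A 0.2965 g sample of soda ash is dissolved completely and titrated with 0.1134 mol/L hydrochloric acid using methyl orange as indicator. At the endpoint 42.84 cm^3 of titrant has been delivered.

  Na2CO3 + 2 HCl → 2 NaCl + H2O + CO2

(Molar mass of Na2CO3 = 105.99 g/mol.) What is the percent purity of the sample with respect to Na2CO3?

86.83 %

n(HCl) = 0.04284 L × 0.1134 mol/L = 4.858 × 10^-3 mol
From the 1:2 ratio, n(Na2CO3) = 1/2 × 4.858 × 10^-3 = 2.429 × 10^-3 mol
mass of Na2CO3 = 2.429 × 10^-3 × 105.99 g/mol = 0.2575 g
% Na2CO3 = 0.2575 / 0.2965 × 100 = 86.83 %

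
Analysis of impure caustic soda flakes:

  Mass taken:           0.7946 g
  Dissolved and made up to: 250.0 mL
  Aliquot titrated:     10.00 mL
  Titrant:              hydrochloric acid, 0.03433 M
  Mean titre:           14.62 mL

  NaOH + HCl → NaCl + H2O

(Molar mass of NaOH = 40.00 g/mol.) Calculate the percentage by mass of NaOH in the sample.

n(HCl) per titration = 0.01462 × 0.03433 = 5.019 × 10^-4 mol
n(NaOH) in each aliquot = 5.019 × 10^-4 mol (1:1 ratio)
n(NaOH) in the whole flask = 5.019 × 10^-4 × 250.0/10.00 = 0.01255 mol
mass of NaOH = 0.01255 × 40.00 = 0.5019 g
% NaOH = 0.5019 / 0.7946 × 100 = 63.16 %

63.16 %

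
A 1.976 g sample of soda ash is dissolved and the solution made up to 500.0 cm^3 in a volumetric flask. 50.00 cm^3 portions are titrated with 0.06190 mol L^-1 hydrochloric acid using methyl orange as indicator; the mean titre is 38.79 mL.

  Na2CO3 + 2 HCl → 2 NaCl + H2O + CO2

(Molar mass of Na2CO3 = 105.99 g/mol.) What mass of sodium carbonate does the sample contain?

1.272 g

n(HCl) per titration = 0.03879 × 0.06190 = 2.401 × 10^-3 mol
From the 1:2 ratio, n(Na2CO3) in each aliquot = 1/2 × 2.401 × 10^-3 = 1.201 × 10^-3 mol
n(Na2CO3) in the whole flask = 1.201 × 10^-3 × 500.0/50.00 = 0.01201 mol
mass of Na2CO3 = 0.01201 × 105.99 = 1.272 g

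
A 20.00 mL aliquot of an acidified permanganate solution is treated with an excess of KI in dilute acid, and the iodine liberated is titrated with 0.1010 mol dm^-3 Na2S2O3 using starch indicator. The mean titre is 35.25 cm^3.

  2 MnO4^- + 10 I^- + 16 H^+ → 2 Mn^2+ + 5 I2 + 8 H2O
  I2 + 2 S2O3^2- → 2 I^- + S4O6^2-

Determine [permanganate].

0.03560 mol/L

n(S2O3^2-) = 0.03525 × 0.1010 = 3.560 × 10^-3 mol
n(I2) = n(S2O3^2-)/2 = 1.780 × 10^-3 mol
From the 2:5 ratio, n(MnO4^-) in the aliquot = 2/5 × 1.780 × 10^-3 = 7.121 × 10^-4 mol
[MnO4^-] = 7.121 × 10^-4 / 0.02000 = 0.03560 mol/L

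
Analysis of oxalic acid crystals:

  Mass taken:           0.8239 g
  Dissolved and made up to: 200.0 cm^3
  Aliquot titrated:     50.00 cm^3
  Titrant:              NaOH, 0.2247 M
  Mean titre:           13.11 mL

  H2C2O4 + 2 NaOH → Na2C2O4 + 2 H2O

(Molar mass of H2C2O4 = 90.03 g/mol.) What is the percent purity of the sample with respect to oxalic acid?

n(NaOH) per titration = 0.01311 × 0.2247 = 2.946 × 10^-3 mol
From the 1:2 ratio, n(H2C2O4) in each aliquot = 1/2 × 2.946 × 10^-3 = 1.473 × 10^-3 mol
n(H2C2O4) in the whole flask = 1.473 × 10^-3 × 200.0/50.00 = 5.892 × 10^-3 mol
mass of H2C2O4 = 5.892 × 10^-3 × 90.03 = 0.5304 g
% H2C2O4 = 0.5304 / 0.8239 × 100 = 64.38 %

64.38 %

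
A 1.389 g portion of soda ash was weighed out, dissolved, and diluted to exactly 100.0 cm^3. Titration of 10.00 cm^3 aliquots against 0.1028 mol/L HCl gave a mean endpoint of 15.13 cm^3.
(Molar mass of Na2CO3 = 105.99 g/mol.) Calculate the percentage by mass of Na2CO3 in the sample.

Na2CO3 + 2 HCl → 2 NaCl + H2O + CO2
n(HCl) per titration = 0.01513 × 0.1028 = 1.555 × 10^-3 mol
From the 1:2 ratio, n(Na2CO3) in each aliquot = 1/2 × 1.555 × 10^-3 = 7.777 × 10^-4 mol
n(Na2CO3) in the whole flask = 7.777 × 10^-4 × 100.0/10.00 = 7.777 × 10^-3 mol
mass of Na2CO3 = 7.777 × 10^-3 × 105.99 = 0.8243 g
% Na2CO3 = 0.8243 / 1.389 × 100 = 59.34 %

59.34 %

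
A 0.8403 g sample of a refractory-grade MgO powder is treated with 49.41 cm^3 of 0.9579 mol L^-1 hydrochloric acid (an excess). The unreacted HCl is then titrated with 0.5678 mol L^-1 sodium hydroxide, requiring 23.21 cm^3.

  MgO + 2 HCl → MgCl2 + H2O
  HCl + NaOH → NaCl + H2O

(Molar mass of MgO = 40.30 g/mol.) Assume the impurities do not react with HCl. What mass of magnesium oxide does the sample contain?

0.6881 g

n(HCl) added = 0.04941 × 0.9579 = 0.04733 mol
n(NaOH) used in back-titration = 0.02321 × 0.5678 = 0.01318 mol
n(HCl) left over = 0.01318 mol (1:1 ratio)
n(HCl) consumed by analyte = 0.04733 − 0.01318 = 0.03415 mol
From the 1:2 ratio, n(MgO) = 1/2 × 0.03415 = 0.01708 mol
mass of MgO = 0.01708 × 40.30 = 0.6881 g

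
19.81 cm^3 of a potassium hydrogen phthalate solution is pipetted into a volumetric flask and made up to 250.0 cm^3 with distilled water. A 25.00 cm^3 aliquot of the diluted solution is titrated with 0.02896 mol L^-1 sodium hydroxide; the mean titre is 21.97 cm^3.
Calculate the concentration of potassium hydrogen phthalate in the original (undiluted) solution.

KHC8H4O4 + NaOH → KNaC8H4O4 + H2O
n(NaOH) = 0.02197 × 0.02896 = 6.363 × 10^-4 mol
n(KHC8H4O4) in the aliquot = 6.363 × 10^-4 mol (1:1 ratio)
[KHC8H4O4]_dilute = 6.363 × 10^-4 / 0.02500 = 0.02545 mol/L
Dilution factor = 250.0 / 19.81 = 12.62
[KHC8H4O4]_stock = 0.02545 × 12.62 = 0.3212 mol/L

0.3212 mol/L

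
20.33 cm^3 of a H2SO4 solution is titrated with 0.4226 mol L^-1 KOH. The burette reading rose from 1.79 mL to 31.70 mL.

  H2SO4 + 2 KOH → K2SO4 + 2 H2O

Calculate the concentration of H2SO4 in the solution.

n(KOH) = 0.02991 L × 0.4226 mol/L = 0.01264 mol
From the 1:2 mole ratio, n(H2SO4) = 1/2 × 0.01264 = 6.320 × 10^-3 mol
[H2SO4] = 6.320 × 10^-3 mol / 0.02033 L = 0.3109 mol/L

0.3109 mol/L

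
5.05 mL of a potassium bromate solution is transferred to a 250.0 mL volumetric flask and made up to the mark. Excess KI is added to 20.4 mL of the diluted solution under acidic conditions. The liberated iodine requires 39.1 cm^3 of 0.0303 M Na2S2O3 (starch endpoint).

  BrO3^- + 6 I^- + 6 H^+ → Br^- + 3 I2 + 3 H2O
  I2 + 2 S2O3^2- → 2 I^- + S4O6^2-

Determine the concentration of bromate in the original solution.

0.479 M

n(S2O3^2-) = 0.0391 × 0.0303 = 1.18 × 10^-3 mol
n(I2) = n(S2O3^2-)/2 = 5.92 × 10^-4 mol
From the 1:3 ratio, n(BrO3^-) in the aliquot = 1/3 × 5.92 × 10^-4 = 1.97 × 10^-4 mol
[BrO3^-]_dilute = 1.97 × 10^-4 / 0.0204 = 0.00968 mol/L
[BrO3^-]_original = 0.00968 × 250.0/5.05 = 0.479 mol/L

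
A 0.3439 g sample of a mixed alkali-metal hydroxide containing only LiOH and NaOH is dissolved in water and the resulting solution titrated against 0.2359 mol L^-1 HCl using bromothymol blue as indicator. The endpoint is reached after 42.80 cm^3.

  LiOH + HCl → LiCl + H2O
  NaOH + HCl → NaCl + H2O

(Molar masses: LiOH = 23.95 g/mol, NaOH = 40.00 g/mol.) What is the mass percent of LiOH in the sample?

26.02 %

n(HCl) = 0.04280 × 0.2359 = 0.01010 mol
Let x = n(LiOH), y = n(NaOH).
Titrant: 1x + 1y = 0.01010;  mass: 23.95x + 40.00y = 0.3439
Solving, x = 3.736 × 10^-3 mol, y = 6.361 × 10^-3 mol
mass of LiOH = 3.736 × 10^-3 × 23.95 = 0.08947 g
% LiOH = 0.08947 / 0.3439 × 100 = 26.02 %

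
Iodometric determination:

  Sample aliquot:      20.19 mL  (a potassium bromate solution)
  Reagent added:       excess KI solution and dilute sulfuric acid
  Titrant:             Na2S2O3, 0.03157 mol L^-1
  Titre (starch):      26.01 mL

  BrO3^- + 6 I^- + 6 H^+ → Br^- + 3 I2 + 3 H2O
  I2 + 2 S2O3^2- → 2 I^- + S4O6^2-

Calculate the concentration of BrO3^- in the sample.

0.006778 mol/L

n(S2O3^2-) = 0.02601 × 0.03157 = 8.211 × 10^-4 mol
n(I2) = n(S2O3^2-)/2 = 4.106 × 10^-4 mol
From the 1:3 ratio, n(BrO3^-) in the aliquot = 1/3 × 4.106 × 10^-4 = 1.369 × 10^-4 mol
[BrO3^-] = 1.369 × 10^-4 / 0.02019 = 0.006778 mol/L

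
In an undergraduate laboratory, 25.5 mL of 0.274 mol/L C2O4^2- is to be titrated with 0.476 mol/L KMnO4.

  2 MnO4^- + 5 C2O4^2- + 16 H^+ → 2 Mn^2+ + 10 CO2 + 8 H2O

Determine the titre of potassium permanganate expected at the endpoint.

n(C2O4^2-) = 0.0255 L × 0.274 mol/L = 6.99 × 10^-3 mol
From the 2:5 stoichiometry, n(KMnO4) = 2/5 × 6.99 × 10^-3 = 2.79 × 10^-3 mol
V(KMnO4) = 2.79 × 10^-3 mol / 0.476 mol/L = 0.00587 L = 5.87 mL

5.87 mL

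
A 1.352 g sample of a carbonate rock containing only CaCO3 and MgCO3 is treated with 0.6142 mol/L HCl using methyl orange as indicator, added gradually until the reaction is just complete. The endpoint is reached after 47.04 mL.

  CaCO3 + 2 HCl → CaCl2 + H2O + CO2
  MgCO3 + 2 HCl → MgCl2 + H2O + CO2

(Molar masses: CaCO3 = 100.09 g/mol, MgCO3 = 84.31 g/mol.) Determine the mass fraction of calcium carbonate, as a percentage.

62.89 %

n(HCl) = 0.04704 × 0.6142 = 0.02889 mol
Let x = n(CaCO3), y = n(MgCO3).
Titrant: 2x + 2y = 0.02889;  mass: 100.09x + 84.31y = 1.352
Solving, x = 8.496 × 10^-3 mol, y = 5.950 × 10^-3 mol
mass of CaCO3 = 8.496 × 10^-3 × 100.09 = 0.8503 g
% CaCO3 = 0.8503 / 1.352 × 100 = 62.89 %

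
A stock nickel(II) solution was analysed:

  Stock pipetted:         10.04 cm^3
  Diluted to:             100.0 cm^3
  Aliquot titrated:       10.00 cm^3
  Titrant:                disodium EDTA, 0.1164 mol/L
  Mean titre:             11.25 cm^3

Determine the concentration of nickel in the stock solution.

1.304 mol/L

Ni^2+ + EDTA^4- → [Ni(EDTA)]^2-
n(EDTA) = 0.01125 × 0.1164 = 1.310 × 10^-3 mol
n(Ni2+) in the aliquot = 1.310 × 10^-3 mol (1:1 ratio)
[Ni2+]_dilute = 1.310 × 10^-3 / 0.01000 = 0.1310 mol/L
Dilution factor = 100.0 / 10.04 = 9.960
[Ni2+]_stock = 0.1310 × 9.960 = 1.304 mol/L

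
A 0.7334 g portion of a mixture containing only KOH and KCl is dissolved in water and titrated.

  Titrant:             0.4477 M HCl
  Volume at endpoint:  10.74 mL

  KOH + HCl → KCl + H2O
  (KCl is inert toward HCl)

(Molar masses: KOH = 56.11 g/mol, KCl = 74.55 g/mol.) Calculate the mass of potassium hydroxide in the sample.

n(HCl) = 0.01074 × 0.4477 = 4.808 × 10^-3 mol
Let x = n(KOH), y = n(KCl).
Titrant: 1x = 4.808 × 10^-3;  mass: 56.11x + 74.55y = 0.7334
Solving, x = 4.808 × 10^-3 mol, y = 6.219 × 10^-3 mol
mass of KOH = 4.808 × 10^-3 × 56.11 = 0.2698 g

0.2698 g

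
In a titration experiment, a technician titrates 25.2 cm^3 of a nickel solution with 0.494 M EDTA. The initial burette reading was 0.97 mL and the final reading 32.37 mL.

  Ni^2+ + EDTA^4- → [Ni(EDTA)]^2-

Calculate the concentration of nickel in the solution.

0.616 M

n(EDTA) = 0.0314 L × 0.494 mol/L = 0.0155 mol
n(Ni2+) = 0.0155 mol (1:1 mole ratio)
[Ni2+] = 0.0155 mol / 0.0252 L = 0.616 mol/L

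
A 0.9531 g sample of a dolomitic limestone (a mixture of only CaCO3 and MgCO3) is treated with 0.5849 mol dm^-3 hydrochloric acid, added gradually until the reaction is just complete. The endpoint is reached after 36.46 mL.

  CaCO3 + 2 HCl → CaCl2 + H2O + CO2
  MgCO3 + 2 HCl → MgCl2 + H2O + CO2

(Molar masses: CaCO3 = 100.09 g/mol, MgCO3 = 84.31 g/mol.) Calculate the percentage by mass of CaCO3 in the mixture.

n(HCl) = 0.03646 × 0.5849 = 0.02133 mol
Let x = n(CaCO3), y = n(MgCO3).
Titrant: 2x + 2y = 0.02133;  mass: 100.09x + 84.31y = 0.9531
Solving, x = 3.430 × 10^-3 mol, y = 7.233 × 10^-3 mol
mass of CaCO3 = 3.430 × 10^-3 × 100.09 = 0.3433 g
% CaCO3 = 0.3433 / 0.9531 × 100 = 36.02 %

36.02 %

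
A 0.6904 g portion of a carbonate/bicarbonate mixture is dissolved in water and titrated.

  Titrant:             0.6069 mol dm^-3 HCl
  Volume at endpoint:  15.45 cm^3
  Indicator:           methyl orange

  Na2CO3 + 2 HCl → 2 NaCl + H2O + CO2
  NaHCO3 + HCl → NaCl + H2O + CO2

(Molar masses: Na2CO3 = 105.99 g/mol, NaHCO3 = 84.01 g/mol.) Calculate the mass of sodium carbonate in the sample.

n(HCl) = 0.01545 × 0.6069 = 9.377 × 10^-3 mol
Let x = n(Na2CO3), y = n(NaHCO3).
Titrant: 2x + 1y = 9.377 × 10^-3;  mass: 105.99x + 84.01y = 0.6904
Solving, x = 1.569 × 10^-3 mol, y = 6.238 × 10^-3 mol
mass of Na2CO3 = 1.569 × 10^-3 × 105.99 = 0.1663 g

0.1663 g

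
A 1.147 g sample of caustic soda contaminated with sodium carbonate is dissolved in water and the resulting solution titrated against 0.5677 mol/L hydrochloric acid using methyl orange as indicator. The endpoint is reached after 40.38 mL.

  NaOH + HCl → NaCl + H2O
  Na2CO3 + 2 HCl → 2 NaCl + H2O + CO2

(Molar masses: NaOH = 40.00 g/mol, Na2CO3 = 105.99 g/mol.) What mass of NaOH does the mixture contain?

0.2088 g

n(HCl) = 0.04038 × 0.5677 = 0.02292 mol
Let x = n(NaOH), y = n(Na2CO3).
Titrant: 1x + 2y = 0.02292;  mass: 40.00x + 105.99y = 1.147
Solving, x = 5.221 × 10^-3 mol, y = 8.852 × 10^-3 mol
mass of NaOH = 5.221 × 10^-3 × 40.00 = 0.2088 g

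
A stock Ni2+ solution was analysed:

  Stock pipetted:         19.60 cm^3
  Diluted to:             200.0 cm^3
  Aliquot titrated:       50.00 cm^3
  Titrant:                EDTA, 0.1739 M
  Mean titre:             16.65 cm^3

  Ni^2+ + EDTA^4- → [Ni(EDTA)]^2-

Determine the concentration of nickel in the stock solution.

0.5909 M

n(EDTA) = 0.01665 × 0.1739 = 2.895 × 10^-3 mol
n(Ni2+) in the aliquot = 2.895 × 10^-3 mol (1:1 ratio)
[Ni2+]_dilute = 2.895 × 10^-3 / 0.05000 = 0.05791 mol/L
Dilution factor = 200.0 / 19.60 = 10.20
[Ni2+]_stock = 0.05791 × 10.20 = 0.5909 mol/L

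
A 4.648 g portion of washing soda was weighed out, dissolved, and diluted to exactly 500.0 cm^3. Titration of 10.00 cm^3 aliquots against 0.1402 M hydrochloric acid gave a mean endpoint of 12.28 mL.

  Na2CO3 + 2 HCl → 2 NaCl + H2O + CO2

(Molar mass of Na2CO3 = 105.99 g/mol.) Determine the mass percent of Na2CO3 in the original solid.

98.15 %

n(HCl) per titration = 0.01228 × 0.1402 = 1.722 × 10^-3 mol
From the 1:2 ratio, n(Na2CO3) in each aliquot = 1/2 × 1.722 × 10^-3 = 8.608 × 10^-4 mol
n(Na2CO3) in the whole flask = 8.608 × 10^-4 × 500.0/10.00 = 0.04304 mol
mass of Na2CO3 = 0.04304 × 105.99 = 4.562 g
% Na2CO3 = 4.562 / 4.648 × 100 = 98.15 %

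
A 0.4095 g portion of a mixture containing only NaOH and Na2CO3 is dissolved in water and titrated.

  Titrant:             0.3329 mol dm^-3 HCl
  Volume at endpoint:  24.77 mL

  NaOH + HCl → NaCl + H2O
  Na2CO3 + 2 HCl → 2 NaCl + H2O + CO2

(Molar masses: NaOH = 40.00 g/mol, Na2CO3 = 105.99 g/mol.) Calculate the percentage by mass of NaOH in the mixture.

20.67 %

n(HCl) = 0.02477 × 0.3329 = 8.246 × 10^-3 mol
Let x = n(NaOH), y = n(Na2CO3).
Titrant: 1x + 2y = 8.246 × 10^-3;  mass: 40.00x + 105.99y = 0.4095
Solving, x = 2.116 × 10^-3 mol, y = 3.065 × 10^-3 mol
mass of NaOH = 2.116 × 10^-3 × 40.00 = 0.08463 g
% NaOH = 0.08463 / 0.4095 × 100 = 20.67 %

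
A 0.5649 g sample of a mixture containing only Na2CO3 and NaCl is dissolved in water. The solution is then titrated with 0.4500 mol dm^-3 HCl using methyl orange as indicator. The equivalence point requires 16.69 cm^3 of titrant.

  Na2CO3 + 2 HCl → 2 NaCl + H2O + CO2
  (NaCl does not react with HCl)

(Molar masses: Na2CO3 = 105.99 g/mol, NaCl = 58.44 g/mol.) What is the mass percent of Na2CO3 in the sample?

n(HCl) = 0.01669 × 0.4500 = 7.511 × 10^-3 mol
Let x = n(Na2CO3), y = n(NaCl).
Titrant: 2x = 7.511 × 10^-3;  mass: 105.99x + 58.44y = 0.5649
Solving, x = 3.755 × 10^-3 mol, y = 2.856 × 10^-3 mol
mass of Na2CO3 = 3.755 × 10^-3 × 105.99 = 0.3980 g
% Na2CO3 = 0.3980 / 0.5649 × 100 = 70.46 %

70.46 %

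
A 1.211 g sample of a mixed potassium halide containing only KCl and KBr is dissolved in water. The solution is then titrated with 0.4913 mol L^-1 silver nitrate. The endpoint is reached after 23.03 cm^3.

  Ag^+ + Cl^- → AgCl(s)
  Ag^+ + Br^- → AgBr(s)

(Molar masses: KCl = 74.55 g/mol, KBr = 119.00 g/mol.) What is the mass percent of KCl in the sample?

n(AgNO3) = 0.02303 × 0.4913 = 0.01131 mol
Let x = n(KCl), y = n(KBr).
Titrant: 1x + 1y = 0.01131;  mass: 74.55x + 119.00y = 1.211
Solving, x = 3.047 × 10^-3 mol, y = 8.268 × 10^-3 mol
mass of KCl = 3.047 × 10^-3 × 74.55 = 0.2272 g
% KCl = 0.2272 / 1.211 × 100 = 18.76 %

18.76 %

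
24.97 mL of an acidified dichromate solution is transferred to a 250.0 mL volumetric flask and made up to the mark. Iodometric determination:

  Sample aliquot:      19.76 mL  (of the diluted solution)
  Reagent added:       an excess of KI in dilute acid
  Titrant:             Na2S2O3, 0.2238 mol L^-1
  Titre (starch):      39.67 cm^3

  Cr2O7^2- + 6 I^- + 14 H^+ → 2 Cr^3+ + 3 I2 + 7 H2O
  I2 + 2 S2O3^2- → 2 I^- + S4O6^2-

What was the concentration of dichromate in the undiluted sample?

0.7497 mol/L

n(S2O3^2-) = 0.03967 × 0.2238 = 8.878 × 10^-3 mol
n(I2) = n(S2O3^2-)/2 = 4.439 × 10^-3 mol
From the 1:3 ratio, n(Cr2O7^2-) in the aliquot = 1/3 × 4.439 × 10^-3 = 1.480 × 10^-3 mol
[Cr2O7^2-]_dilute = 1.480 × 10^-3 / 0.01976 = 0.07488 mol/L
[Cr2O7^2-]_original = 0.07488 × 250.0/24.97 = 0.7497 mol/L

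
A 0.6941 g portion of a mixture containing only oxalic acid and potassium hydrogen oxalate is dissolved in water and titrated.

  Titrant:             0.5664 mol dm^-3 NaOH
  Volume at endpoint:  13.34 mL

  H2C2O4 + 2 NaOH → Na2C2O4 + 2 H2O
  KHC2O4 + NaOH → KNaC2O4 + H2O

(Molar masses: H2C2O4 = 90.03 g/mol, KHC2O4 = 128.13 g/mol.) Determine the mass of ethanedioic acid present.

0.1484 g

n(NaOH) = 0.01334 × 0.5664 = 7.556 × 10^-3 mol
Let x = n(H2C2O4), y = n(KHC2O4).
Titrant: 2x + 1y = 7.556 × 10^-3;  mass: 90.03x + 128.13y = 0.6941
Solving, x = 1.648 × 10^-3 mol, y = 4.259 × 10^-3 mol
mass of H2C2O4 = 1.648 × 10^-3 × 90.03 = 0.1484 g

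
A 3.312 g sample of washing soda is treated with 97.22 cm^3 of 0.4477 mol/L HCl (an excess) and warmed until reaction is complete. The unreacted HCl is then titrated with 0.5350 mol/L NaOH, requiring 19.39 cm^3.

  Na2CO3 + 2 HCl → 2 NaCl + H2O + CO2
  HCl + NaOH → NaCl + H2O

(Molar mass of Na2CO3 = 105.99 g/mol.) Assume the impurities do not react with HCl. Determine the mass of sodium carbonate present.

1.757 g

n(HCl) added = 0.09722 × 0.4477 = 0.04353 mol
n(NaOH) used in back-titration = 0.01939 × 0.5350 = 0.01037 mol
n(HCl) left over = 0.01037 mol (1:1 ratio)
n(HCl) consumed by analyte = 0.04353 − 0.01037 = 0.03315 mol
From the 1:2 ratio, n(Na2CO3) = 1/2 × 0.03315 = 0.01658 mol
mass of Na2CO3 = 0.01658 × 105.99 = 1.757 g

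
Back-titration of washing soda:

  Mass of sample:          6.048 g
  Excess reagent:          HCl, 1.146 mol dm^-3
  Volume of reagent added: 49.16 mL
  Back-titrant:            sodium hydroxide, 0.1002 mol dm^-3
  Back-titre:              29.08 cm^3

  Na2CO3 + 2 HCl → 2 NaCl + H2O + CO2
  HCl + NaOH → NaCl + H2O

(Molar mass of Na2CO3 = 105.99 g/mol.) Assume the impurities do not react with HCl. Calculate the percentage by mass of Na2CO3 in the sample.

n(HCl) added = 0.04916 × 1.146 = 0.05634 mol
n(NaOH) used in back-titration = 0.02908 × 0.1002 = 2.914 × 10^-3 mol
n(HCl) left over = 2.914 × 10^-3 mol (1:1 ratio)
n(HCl) consumed by analyte = 0.05634 − 2.914 × 10^-3 = 0.05342 mol
From the 1:2 ratio, n(Na2CO3) = 1/2 × 0.05342 = 0.02671 mol
mass of Na2CO3 = 0.02671 × 105.99 = 2.831 g
% Na2CO3 = 2.831 / 6.048 × 100 = 46.81 %

46.81 %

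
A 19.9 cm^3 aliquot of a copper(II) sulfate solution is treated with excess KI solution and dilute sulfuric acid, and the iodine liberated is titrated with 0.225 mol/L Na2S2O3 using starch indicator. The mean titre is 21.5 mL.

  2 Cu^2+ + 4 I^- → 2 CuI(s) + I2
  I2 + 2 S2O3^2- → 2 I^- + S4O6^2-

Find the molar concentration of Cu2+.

n(S2O3^2-) = 0.0215 × 0.225 = 4.84 × 10^-3 mol
n(I2) = n(S2O3^2-)/2 = 2.42 × 10^-3 mol
From the 2:1 ratio, n(Cu2+) in the aliquot = 2/1 × 2.42 × 10^-3 = 4.84 × 10^-3 mol
[Cu2+] = 4.84 × 10^-3 / 0.0199 = 0.243 mol/L

0.243 mol/L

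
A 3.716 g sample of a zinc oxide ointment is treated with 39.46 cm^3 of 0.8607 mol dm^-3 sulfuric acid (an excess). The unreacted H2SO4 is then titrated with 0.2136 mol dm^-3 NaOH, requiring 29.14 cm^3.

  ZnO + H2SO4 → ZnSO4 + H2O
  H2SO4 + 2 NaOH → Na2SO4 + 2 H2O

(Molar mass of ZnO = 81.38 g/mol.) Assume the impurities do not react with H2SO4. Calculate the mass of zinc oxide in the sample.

n(H2SO4) added = 0.03946 × 0.8607 = 0.03396 mol
n(NaOH) used in back-titration = 0.02914 × 0.2136 = 6.224 × 10^-3 mol
From the 1:2 ratio, n(H2SO4) left over = 1/2 × 6.224 × 10^-3 = 3.112 × 10^-3 mol
n(H2SO4) consumed by analyte = 0.03396 − 3.112 × 10^-3 = 0.03085 mol
n(ZnO) = 0.03085 mol (1:1 ratio)
mass of ZnO = 0.03085 × 81.38 = 2.511 g

2.511 g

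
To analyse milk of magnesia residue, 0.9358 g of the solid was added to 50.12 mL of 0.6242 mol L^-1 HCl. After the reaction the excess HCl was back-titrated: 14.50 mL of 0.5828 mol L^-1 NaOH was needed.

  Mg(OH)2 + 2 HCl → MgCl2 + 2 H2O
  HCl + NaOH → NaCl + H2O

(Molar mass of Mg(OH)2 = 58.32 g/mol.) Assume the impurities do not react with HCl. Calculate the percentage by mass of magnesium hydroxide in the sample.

71.15 %

n(HCl) added = 0.05012 × 0.6242 = 0.03128 mol
n(NaOH) used in back-titration = 0.01450 × 0.5828 = 8.451 × 10^-3 mol
n(HCl) left over = 8.451 × 10^-3 mol (1:1 ratio)
n(HCl) consumed by analyte = 0.03128 − 8.451 × 10^-3 = 0.02283 mol
From the 1:2 ratio, n(Mg(OH)2) = 1/2 × 0.02283 = 0.01142 mol
mass of Mg(OH)2 = 0.01142 × 58.32 = 0.6658 g
% Mg(OH)2 = 0.6658 / 0.9358 × 100 = 71.15 %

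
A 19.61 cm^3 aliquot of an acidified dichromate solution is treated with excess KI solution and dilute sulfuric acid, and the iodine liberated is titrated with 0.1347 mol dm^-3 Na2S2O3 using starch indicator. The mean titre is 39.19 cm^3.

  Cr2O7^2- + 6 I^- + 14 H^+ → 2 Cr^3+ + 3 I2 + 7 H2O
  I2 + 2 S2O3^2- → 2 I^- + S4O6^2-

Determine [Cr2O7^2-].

n(S2O3^2-) = 0.03919 × 0.1347 = 5.279 × 10^-3 mol
n(I2) = n(S2O3^2-)/2 = 2.639 × 10^-3 mol
From the 1:3 ratio, n(Cr2O7^2-) in the aliquot = 1/3 × 2.639 × 10^-3 = 8.798 × 10^-4 mol
[Cr2O7^2-] = 8.798 × 10^-4 / 0.01961 = 0.04487 mol/L

0.04487 mol/L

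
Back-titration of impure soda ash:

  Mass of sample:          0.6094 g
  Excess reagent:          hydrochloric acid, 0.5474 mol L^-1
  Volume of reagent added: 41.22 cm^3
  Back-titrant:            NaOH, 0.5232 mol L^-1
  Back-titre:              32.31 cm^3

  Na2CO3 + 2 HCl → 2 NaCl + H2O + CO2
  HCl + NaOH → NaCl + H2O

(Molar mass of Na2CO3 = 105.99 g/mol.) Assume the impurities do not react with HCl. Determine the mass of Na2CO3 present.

n(HCl) added = 0.04122 × 0.5474 = 0.02256 mol
n(NaOH) used in back-titration = 0.03231 × 0.5232 = 0.01690 mol
n(HCl) left over = 0.01690 mol (1:1 ratio)
n(HCl) consumed by analyte = 0.02256 − 0.01690 = 5.659 × 10^-3 mol
From the 1:2 ratio, n(Na2CO3) = 1/2 × 5.659 × 10^-3 = 2.830 × 10^-3 mol
mass of Na2CO3 = 2.830 × 10^-3 × 105.99 = 0.2999 g

0.2999 g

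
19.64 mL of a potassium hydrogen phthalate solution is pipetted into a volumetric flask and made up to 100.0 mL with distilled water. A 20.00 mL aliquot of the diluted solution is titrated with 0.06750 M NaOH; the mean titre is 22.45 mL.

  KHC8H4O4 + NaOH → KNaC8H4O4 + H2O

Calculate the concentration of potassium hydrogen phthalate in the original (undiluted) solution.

0.3858 M

n(NaOH) = 0.02245 × 0.06750 = 1.515 × 10^-3 mol
n(KHC8H4O4) in the aliquot = 1.515 × 10^-3 mol (1:1 ratio)
[KHC8H4O4]_dilute = 1.515 × 10^-3 / 0.02000 = 0.07577 mol/L
Dilution factor = 100.0 / 19.64 = 5.092
[KHC8H4O4]_stock = 0.07577 × 5.092 = 0.3858 mol/L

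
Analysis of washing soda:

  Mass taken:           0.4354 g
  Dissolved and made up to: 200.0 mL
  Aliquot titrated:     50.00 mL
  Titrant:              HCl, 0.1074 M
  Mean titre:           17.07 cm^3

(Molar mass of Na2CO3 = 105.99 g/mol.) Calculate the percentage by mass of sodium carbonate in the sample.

89.26 %

Na2CO3 + 2 HCl → 2 NaCl + H2O + CO2
n(HCl) per titration = 0.01707 × 0.1074 = 1.833 × 10^-3 mol
From the 1:2 ratio, n(Na2CO3) in each aliquot = 1/2 × 1.833 × 10^-3 = 9.167 × 10^-4 mol
n(Na2CO3) in the whole flask = 9.167 × 10^-4 × 200.0/50.00 = 3.667 × 10^-3 mol
mass of Na2CO3 = 3.667 × 10^-3 × 105.99 = 0.3886 g
% Na2CO3 = 0.3886 / 0.4354 × 100 = 89.26 %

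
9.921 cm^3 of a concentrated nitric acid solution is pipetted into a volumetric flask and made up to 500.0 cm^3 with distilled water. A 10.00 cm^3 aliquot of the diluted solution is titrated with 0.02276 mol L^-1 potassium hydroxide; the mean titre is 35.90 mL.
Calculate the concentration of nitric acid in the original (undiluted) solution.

HNO3 + KOH → KNO3 + H2O
n(KOH) = 0.03590 × 0.02276 = 8.171 × 10^-4 mol
n(HNO3) in the aliquot = 8.171 × 10^-4 mol (1:1 ratio)
[HNO3]_dilute = 8.171 × 10^-4 / 0.01000 = 0.08171 mol/L
Dilution factor = 500.0 / 9.921 = 50.40
[HNO3]_stock = 0.08171 × 50.40 = 4.118 mol/L

4.118 mol/L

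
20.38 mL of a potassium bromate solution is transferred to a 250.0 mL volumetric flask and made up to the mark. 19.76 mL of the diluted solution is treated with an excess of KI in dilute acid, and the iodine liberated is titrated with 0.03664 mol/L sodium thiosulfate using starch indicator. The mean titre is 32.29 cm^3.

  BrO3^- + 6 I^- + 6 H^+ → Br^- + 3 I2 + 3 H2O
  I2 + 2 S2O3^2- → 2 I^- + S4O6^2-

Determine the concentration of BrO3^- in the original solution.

n(S2O3^2-) = 0.03229 × 0.03664 = 1.183 × 10^-3 mol
n(I2) = n(S2O3^2-)/2 = 5.916 × 10^-4 mol
From the 1:3 ratio, n(BrO3^-) in the aliquot = 1/3 × 5.916 × 10^-4 = 1.972 × 10^-4 mol
[BrO3^-]_dilute = 1.972 × 10^-4 / 0.01976 = 0.009979 mol/L
[BrO3^-]_original = 0.009979 × 250.0/20.38 = 0.1224 mol/L

0.1224 mol/L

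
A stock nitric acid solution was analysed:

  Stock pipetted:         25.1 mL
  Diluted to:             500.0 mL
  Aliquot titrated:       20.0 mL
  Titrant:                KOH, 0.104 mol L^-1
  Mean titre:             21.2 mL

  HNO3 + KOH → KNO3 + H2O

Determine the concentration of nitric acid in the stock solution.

2.20 mol/L

n(KOH) = 0.0212 × 0.104 = 2.20 × 10^-3 mol
n(HNO3) in the aliquot = 2.20 × 10^-3 mol (1:1 ratio)
[HNO3]_dilute = 2.20 × 10^-3 / 0.0200 = 0.110 mol/L
Dilution factor = 500.0 / 25.1 = 19.92
[HNO3]_stock = 0.110 × 19.92 = 2.20 mol/L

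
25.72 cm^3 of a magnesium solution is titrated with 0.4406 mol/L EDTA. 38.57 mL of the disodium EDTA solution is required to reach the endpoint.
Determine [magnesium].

0.6607 mol/L

Mg^2+ + EDTA^4- → [Mg(EDTA)]^2-
n(EDTA) = 0.03857 L × 0.4406 mol/L = 0.01699 mol
n(Mg2+) = 0.01699 mol (1:1 mole ratio)
[Mg2+] = 0.01699 mol / 0.02572 L = 0.6607 mol/L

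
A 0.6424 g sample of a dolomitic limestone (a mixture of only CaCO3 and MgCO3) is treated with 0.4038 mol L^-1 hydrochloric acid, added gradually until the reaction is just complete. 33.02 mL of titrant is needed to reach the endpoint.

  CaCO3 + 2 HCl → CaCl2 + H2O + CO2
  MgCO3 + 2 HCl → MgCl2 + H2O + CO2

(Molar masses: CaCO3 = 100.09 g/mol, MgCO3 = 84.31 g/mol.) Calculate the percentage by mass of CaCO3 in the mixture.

79.31 %

n(HCl) = 0.03302 × 0.4038 = 0.01333 mol
Let x = n(CaCO3), y = n(MgCO3).
Titrant: 2x + 2y = 0.01333;  mass: 100.09x + 84.31y = 0.6424
Solving, x = 5.090 × 10^-3 mol, y = 1.576 × 10^-3 mol
mass of CaCO3 = 5.090 × 10^-3 × 100.09 = 0.5095 g
% CaCO3 = 0.5095 / 0.6424 × 100 = 79.31 %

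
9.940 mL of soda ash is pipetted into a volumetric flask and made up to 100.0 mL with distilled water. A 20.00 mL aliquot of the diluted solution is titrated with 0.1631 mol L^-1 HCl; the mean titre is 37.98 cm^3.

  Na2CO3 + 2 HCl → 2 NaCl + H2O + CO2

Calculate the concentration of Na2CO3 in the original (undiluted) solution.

n(HCl) = 0.03798 × 0.1631 = 6.195 × 10^-3 mol
From the 1:2 ratio, n(Na2CO3) in the aliquot = 1/2 × 6.195 × 10^-3 = 3.097 × 10^-3 mol
[Na2CO3]_dilute = 3.097 × 10^-3 / 0.02000 = 0.1549 mol/L
Dilution factor = 100.0 / 9.940 = 10.06
[Na2CO3]_stock = 0.1549 × 10.06 = 1.558 mol/L

1.558 mol/L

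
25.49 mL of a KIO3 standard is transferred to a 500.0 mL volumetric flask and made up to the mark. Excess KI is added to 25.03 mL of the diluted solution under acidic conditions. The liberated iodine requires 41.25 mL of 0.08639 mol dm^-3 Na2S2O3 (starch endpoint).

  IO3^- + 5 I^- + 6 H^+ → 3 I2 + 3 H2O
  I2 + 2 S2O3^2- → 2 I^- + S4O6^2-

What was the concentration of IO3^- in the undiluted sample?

0.4655 mol/L

n(S2O3^2-) = 0.04125 × 0.08639 = 3.564 × 10^-3 mol
n(I2) = n(S2O3^2-)/2 = 1.782 × 10^-3 mol
From the 1:3 ratio, n(IO3^-) in the aliquot = 1/3 × 1.782 × 10^-3 = 5.939 × 10^-4 mol
[IO3^-]_dilute = 5.939 × 10^-4 / 0.02503 = 0.02373 mol/L
[IO3^-]_original = 0.02373 × 500.0/25.49 = 0.4655 mol/L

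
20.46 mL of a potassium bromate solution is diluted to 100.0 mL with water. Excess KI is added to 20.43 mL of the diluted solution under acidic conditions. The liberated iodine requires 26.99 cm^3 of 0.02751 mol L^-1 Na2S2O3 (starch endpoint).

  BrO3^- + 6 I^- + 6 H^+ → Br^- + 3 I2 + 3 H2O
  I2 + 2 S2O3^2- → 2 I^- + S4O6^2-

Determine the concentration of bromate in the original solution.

n(S2O3^2-) = 0.02699 × 0.02751 = 7.425 × 10^-4 mol
n(I2) = n(S2O3^2-)/2 = 3.712 × 10^-4 mol
From the 1:3 ratio, n(BrO3^-) in the aliquot = 1/3 × 3.712 × 10^-4 = 1.237 × 10^-4 mol
[BrO3^-]_dilute = 1.237 × 10^-4 / 0.02043 = 0.006057 mol/L
[BrO3^-]_original = 0.006057 × 100.0/20.46 = 0.02961 mol/L

0.02961 mol/L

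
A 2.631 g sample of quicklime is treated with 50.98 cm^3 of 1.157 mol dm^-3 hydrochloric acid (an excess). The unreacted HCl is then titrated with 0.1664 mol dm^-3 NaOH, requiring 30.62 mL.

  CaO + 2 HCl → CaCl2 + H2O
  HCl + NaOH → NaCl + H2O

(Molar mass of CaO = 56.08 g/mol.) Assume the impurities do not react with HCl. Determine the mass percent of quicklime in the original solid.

57.43 %

n(HCl) added = 0.05098 × 1.157 = 0.05898 mol
n(NaOH) used in back-titration = 0.03062 × 0.1664 = 5.095 × 10^-3 mol
n(HCl) left over = 5.095 × 10^-3 mol (1:1 ratio)
n(HCl) consumed by analyte = 0.05898 − 5.095 × 10^-3 = 0.05389 mol
From the 1:2 ratio, n(CaO) = 1/2 × 0.05389 = 0.02694 mol
mass of CaO = 0.02694 × 56.08 = 1.511 g
% CaO = 1.511 / 2.631 × 100 = 57.43 %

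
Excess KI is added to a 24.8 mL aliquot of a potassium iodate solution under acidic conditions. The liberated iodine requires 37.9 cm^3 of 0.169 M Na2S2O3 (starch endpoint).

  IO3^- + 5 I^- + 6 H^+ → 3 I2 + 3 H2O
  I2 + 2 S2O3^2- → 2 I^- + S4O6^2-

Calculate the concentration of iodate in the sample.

0.0430 M

n(S2O3^2-) = 0.0379 × 0.169 = 6.41 × 10^-3 mol
n(I2) = n(S2O3^2-)/2 = 3.20 × 10^-3 mol
From the 1:3 ratio, n(IO3^-) in the aliquot = 1/3 × 3.20 × 10^-3 = 1.07 × 10^-3 mol
[IO3^-] = 1.07 × 10^-3 / 0.0248 = 0.0430 mol/L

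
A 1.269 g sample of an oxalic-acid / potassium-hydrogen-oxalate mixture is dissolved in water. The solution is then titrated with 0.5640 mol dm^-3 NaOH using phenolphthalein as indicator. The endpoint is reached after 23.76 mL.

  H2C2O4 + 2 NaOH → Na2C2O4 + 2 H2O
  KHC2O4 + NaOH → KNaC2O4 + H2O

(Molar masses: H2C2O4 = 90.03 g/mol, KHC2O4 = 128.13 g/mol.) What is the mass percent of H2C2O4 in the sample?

19.12 %

n(NaOH) = 0.02376 × 0.5640 = 0.01340 mol
Let x = n(H2C2O4), y = n(KHC2O4).
Titrant: 2x + 1y = 0.01340;  mass: 90.03x + 128.13y = 1.269
Solving, x = 2.695 × 10^-3 mol, y = 8.010 × 10^-3 mol
mass of H2C2O4 = 2.695 × 10^-3 × 90.03 = 0.2426 g
% H2C2O4 = 0.2426 / 1.269 × 100 = 19.12 %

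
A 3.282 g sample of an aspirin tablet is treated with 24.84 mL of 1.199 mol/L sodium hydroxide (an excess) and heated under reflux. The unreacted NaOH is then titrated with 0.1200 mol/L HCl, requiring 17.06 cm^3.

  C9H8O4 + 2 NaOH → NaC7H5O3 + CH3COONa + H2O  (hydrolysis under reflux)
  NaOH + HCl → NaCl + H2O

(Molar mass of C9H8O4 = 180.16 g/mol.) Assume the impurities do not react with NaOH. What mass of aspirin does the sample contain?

2.498 g

n(NaOH) added = 0.02484 × 1.199 = 0.02978 mol
n(HCl) used in back-titration = 0.01706 × 0.1200 = 2.047 × 10^-3 mol
n(NaOH) left over = 2.047 × 10^-3 mol (1:1 ratio)
n(NaOH) consumed by analyte = 0.02978 − 2.047 × 10^-3 = 0.02774 mol
From the 1:2 ratio, n(C9H8O4) = 1/2 × 0.02774 = 0.01387 mol
mass of C9H8O4 = 0.01387 × 180.16 = 2.498 g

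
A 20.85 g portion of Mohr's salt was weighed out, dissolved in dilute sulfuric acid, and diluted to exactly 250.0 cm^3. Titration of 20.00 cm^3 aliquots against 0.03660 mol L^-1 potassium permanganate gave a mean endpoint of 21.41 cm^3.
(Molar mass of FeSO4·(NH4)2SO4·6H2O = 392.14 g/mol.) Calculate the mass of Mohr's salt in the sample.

19.21 g

MnO4^- + 5 Fe^2+ + 8 H^+ → Mn^2+ + 5 Fe^3+ + 4 H2O
n(KMnO4) per titration = 0.02141 × 0.03660 = 7.836 × 10^-4 mol
From the 5:1 ratio, n(FeSO4·(NH4)2SO4·6H2O) in each aliquot = 5/1 × 7.836 × 10^-4 = 3.918 × 10^-3 mol
n(FeSO4·(NH4)2SO4·6H2O) in the whole flask = 3.918 × 10^-3 × 250.0/20.00 = 0.04898 mol
mass of FeSO4·(NH4)2SO4·6H2O = 0.04898 × 392.14 = 19.21 g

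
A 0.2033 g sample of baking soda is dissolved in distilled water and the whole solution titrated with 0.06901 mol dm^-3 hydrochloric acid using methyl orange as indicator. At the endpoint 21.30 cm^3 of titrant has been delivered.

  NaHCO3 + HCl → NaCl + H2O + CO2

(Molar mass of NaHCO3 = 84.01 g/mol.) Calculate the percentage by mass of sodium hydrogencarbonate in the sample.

60.74 %

n(HCl) = 0.02130 L × 0.06901 mol/L = 1.470 × 10^-3 mol
n(NaHCO3) = 1.470 × 10^-3 mol (1:1 ratio)
mass of NaHCO3 = 1.470 × 10^-3 × 84.01 g/mol = 0.1235 g
% NaHCO3 = 0.1235 / 0.2033 × 100 = 60.74 %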